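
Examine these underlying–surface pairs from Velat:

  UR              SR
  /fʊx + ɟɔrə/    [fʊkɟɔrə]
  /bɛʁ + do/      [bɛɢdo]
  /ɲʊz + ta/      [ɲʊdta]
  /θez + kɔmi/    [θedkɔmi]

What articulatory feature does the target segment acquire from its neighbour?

manner

The segment that alternates is /x/, which surfaces as [k] when adjacent to /ɟ/.
/x/ is a fricative while /ɟ/ is a stop; the output [k] is a stop, matching the trigger — so the feature that spreads is manner.
Checking the remaining alternations: /ʁ/ → [ɢ] before /d/ (fricative → stop, matching a stop); /z/ → [d] before /t/ (fricative → stop, matching a stop); /z/ → [d] before /k/ (fricative → stop, matching a stop) — only manner changes, and always toward the following segment.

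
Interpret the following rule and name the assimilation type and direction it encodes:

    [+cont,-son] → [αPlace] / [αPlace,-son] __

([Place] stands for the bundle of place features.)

The rule copies the place features (abbreviated [Place]) from the environment onto the target, so the assimilating feature is place.
Since the environment is written before the underscore, the trigger precedes the target; the direction is progressive.

progressive place assimilation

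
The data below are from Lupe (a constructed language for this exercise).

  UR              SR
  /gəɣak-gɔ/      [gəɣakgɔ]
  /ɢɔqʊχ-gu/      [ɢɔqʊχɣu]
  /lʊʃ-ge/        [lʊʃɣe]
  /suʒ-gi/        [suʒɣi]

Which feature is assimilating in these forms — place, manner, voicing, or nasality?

manner

Comparing underlying and surface forms, /g/ → [ɣ] is the alternation; the neighbouring /χ/ is constant.
The change stop → fricative matches the manner of the preceding /χ/, identifying this as manner assimilation.
The same holds elsewhere in the data: /g/ → [ɣ] after /ʃ/ (stop → fricative, matching a fricative); /g/ → [ɣ] after /ʒ/ (stop → fricative, matching a fricative) — only manner changes, and always toward the preceding segment.
No alternation appears in [gəɣakgɔ]: there the adjacent consonants already agree in manner (/g/ and /k/ are both stops), so this form is consistent with the same rule.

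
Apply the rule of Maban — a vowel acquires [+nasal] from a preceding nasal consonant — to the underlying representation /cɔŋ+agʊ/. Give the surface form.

The vowel /a/ is adjacent to the preceding nasal /ŋ/, so it acquires [+nasal] and surfaces as [ã].

[cɔŋãgʊ]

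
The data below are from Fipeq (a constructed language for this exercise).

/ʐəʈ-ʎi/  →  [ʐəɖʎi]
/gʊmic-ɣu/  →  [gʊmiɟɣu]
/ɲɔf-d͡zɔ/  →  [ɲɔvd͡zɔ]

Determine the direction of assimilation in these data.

regressive

The segment that alternates is /ʈ/, which surfaces as [ɖ] when adjacent to /ʎ/.
The change voiceless → voiced matches the voicing of the following /ʎ/, identifying this as voicing assimilation.
Checking the remaining alternations: /c/ → [ɟ] before /ɣ/ (voiceless → voiced, matching voiced); /f/ → [v] before /d͡z/ (voiceless → voiced, matching voiced) — only voicing changes, and always toward the following segment.
The trigger is the following segment, so the direction is regressive (anticipatory).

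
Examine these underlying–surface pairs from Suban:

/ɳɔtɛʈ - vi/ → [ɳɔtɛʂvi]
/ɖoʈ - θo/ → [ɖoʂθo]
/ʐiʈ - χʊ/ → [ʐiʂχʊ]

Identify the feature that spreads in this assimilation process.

manner

The segment that alternates is /ʈ/, which surfaces as [ʂ] when adjacent to /v/.
/ʈ/ is a stop while /v/ is a fricative; the output [ʂ] is a fricative, matching the trigger — so the feature that spreads is manner.
The other alternating forms pattern the same way: /ʈ/ → [ʂ] before /θ/ (stop → fricative, matching a fricative); /ʈ/ → [ʂ] before /χ/ (stop → fricative, matching a fricative) — only manner changes, and always toward the following segment.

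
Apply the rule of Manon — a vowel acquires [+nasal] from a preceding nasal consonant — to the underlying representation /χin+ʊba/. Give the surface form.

[χinʊ̃ba]

/ʊ/ sits next to the nasal /n/ and is therefore nasalised to [ʊ̃].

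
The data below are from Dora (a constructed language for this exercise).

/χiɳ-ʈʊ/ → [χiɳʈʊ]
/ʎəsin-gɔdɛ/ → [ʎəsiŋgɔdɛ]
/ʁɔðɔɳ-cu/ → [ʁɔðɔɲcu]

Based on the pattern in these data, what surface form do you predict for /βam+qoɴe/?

The data show regressive place assimilation: /n/ → [ŋ] before /g/; /ɳ/ → [ɲ] before /c/. In each pair only place changes, matching the following consonant, while manner and voice stay constant.
Nothing changes in [χiɳʈʊ]: there the adjacent consonants already agree in place (/ɳ/ and /ʈ/ are both retroflex), so this form is consistent with the same rule.
/m/ is a voiced bilabial nasal. The following trigger /q/ is uvular, so /m/ must become uvular as well.
Changing only its place to uvular gives [ɴ] — the voiced uvular nasal.

[βaɴqoɴe]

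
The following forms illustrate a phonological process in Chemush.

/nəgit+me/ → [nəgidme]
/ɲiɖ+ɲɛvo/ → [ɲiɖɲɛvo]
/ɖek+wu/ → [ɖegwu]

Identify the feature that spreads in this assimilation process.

voicing

Underlying /t/ is realised as [d] next to /m/; /m/ itself does not change.
The change voiceless → voiced matches the voicing of the following /m/, identifying this as voicing assimilation.
The other alternating form patterns the same way: /k/ → [g] before /w/ (voiceless → voiced, matching voiced) — only voicing changes, and always toward the following segment.
No alternation appears in [ɲiɖɲɛvo]: there the adjacent consonants already agree in voicing (/ɖ/ and /ɲ/ are both voiced), so this form is consistent with the same rule.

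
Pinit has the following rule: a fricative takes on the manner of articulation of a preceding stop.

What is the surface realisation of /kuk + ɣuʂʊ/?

[kukguʂʊ]

The rule targets /ɣ/ (voiced velar fricative), which sits after the trigger /k/ (stop).
Changing only its manner to stop gives [g] — the voiced velar stop.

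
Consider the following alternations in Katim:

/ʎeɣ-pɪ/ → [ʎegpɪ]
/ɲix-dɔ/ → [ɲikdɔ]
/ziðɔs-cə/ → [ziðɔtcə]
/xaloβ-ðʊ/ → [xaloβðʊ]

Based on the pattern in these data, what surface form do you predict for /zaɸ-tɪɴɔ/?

[zaptɪɴɔ]

The data show regressive manner assimilation: /ɣ/ → [g] before /p/; /x/ → [k] before /d/; /s/ → [t] before /c/. In each pair only manner changes, matching the following consonant, while place and voice stay constant.
No alternation appears in [xaloβðʊ]: there the adjacent consonants already agree in manner (/β/ and /ð/ are both fricatives), so this form is consistent with the same rule.
/ɸ/ is a voiceless bilabial fricative. The following trigger /t/ is a stop, so /ɸ/ must become a stop as well.
The voiceless bilabial stop is [p], so /ɸ/ → [p].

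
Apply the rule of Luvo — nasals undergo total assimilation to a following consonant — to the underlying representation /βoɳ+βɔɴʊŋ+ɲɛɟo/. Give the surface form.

[βoββɔɴʊɲɲɛɟo]

/ɳ/ is the segment targeted by the rule; it sits immediately before /β/, so it assimilates completely and surfaces as [β].
At the second juncture, /ŋ/ likewise becomes [ɲ] adjacent to /ɲ/.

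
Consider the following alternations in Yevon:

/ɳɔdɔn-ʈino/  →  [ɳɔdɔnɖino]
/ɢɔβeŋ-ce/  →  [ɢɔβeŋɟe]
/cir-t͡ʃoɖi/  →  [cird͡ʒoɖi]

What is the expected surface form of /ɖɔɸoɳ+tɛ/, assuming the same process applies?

[ɖɔɸoɳdɛ]

The data show progressive voicing assimilation: /ʈ/ → [ɖ] after /n/; /c/ → [ɟ] after /ŋ/; /t͡ʃ/ → [d͡ʒ] after /r/. In each pair only voicing changes, matching the preceding consonant, while place and manner stay constant.
The rule targets /t/ (voiceless alveolar stop), which sits after the trigger /ɳ/ (voiced).
Changing only its voicing to voiced gives [d] — the voiced alveolar stop.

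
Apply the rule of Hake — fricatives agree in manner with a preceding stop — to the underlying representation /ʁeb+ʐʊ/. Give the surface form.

The rule targets /ʐ/ (voiced retroflex fricative), which sits after the trigger /b/ (stop).
Changing only its manner to stop gives [ɖ] — the voiced retroflex stop.

[ʁebɖʊ]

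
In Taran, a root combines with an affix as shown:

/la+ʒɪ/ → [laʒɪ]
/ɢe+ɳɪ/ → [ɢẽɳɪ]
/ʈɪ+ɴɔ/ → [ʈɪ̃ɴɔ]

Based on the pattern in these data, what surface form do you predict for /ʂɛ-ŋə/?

[ʂɛ̃ŋə]

The data show regressive nasality assimilation (vowel nasalisation): /e/ → [ẽ] before /ɳ/; /ɪ/ → [ɪ̃] before /ɴ/ — a vowel is nasalised by an immediately following nasal consonant.
No change occurs in [laʒɪ] because the vowel at the boundary is adjacent to an oral consonant, not a nasal (/a/ next to /ʒ/).
/ɛ/ sits next to the nasal /ŋ/ and is therefore nasalised to [ɛ̃].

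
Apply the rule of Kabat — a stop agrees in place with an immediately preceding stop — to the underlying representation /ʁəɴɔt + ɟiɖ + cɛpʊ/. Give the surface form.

[ʁəɴɔtdiɖʈɛpʊ]

/ɟ/ is a voiced palatal stop. The preceding trigger /t/ is alveolar, so /ɟ/ must become alveolar as well.
The voiced alveolar stop is [d], so /ɟ/ → [d].
At the second juncture, /c/ likewise becomes [ʈ] adjacent to /ɖ/.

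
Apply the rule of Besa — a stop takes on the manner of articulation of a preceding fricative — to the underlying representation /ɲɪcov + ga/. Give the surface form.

The rule targets /g/ (voiced velar stop), which sits after the trigger /v/ (fricative).
Changing only its manner to fricative gives [ɣ] — the voiced velar fricative.

[ɲɪcovɣa]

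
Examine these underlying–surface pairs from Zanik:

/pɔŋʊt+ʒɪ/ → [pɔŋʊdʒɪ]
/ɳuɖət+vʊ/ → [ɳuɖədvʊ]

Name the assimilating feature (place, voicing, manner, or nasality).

The segment that alternates is /t/, which surfaces as [d] when adjacent to /ʒ/.
/t/ is voiceless while /ʒ/ is voiced; the output [d] is voiced, matching the trigger — so the feature that spreads is voicing.
The same holds elsewhere in the data: /t/ → [d] before /v/ (voiceless → voiced, matching voiced) — only voicing changes, and always toward the following segment.

voicing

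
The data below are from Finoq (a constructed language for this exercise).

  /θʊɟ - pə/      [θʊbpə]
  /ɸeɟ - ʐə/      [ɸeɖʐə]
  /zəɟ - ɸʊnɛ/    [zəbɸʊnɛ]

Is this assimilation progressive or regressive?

regressive

Underlying /ɟ/ is realised as [b] next to /p/; /p/ itself does not change.
/ɟ/ is palatal while /p/ is bilabial; the output [b] is bilabial, matching the trigger — so the feature that spreads is place.
The same holds elsewhere in the data: /ɟ/ → [ɖ] before /ʐ/ (palatal → retroflex, matching retroflex); /ɟ/ → [b] before /ɸ/ (palatal → bilabial, matching bilabial) — only place changes, and always toward the following segment.
The trigger is the following segment, so the direction is regressive (anticipatory).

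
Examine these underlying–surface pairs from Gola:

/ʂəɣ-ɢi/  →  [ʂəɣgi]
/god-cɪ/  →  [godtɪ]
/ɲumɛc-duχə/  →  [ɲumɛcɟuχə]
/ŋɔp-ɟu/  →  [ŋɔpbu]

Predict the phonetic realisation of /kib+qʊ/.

[kibpʊ]

The data show progressive place assimilation: /ɢ/ → [g] after /ɣ/; /c/ → [t] after /d/; /d/ → [ɟ] after /c/; /ɟ/ → [b] after /p/. In each pair only place changes, matching the preceding consonant, while manner and voice stay constant.
/q/ is a voiceless uvular stop. The preceding trigger /b/ is bilabial, so /q/ must become bilabial as well.
Changing only its place to bilabial gives [p] — the voiceless bilabial stop.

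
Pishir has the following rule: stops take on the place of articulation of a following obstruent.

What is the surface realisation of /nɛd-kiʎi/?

The rule targets /d/ (voiced alveolar stop), which sits before the trigger /k/ (velar).
A voiced velar stop is [g], so the surface segment is [g].

[nɛgkiʎi]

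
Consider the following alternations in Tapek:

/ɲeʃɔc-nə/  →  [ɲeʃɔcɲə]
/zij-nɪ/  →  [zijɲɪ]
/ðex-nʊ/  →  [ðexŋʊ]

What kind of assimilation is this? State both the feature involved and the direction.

progressive place assimilation

Comparing underlying and surface forms, /n/ → [ɲ] is the alternation; the neighbouring /c/ is constant.
/n/ is alveolar while /c/ is palatal; the output [ɲ] is palatal, matching the trigger — so the feature that spreads is place.
Manner and voice are unchanged, so the assimilation is partial, not total.
The same holds elsewhere in the data: /n/ → [ɲ] after /j/ (alveolar → palatal, matching palatal); /n/ → [ŋ] after /x/ (alveolar → velar, matching velar) — only place changes, and always toward the preceding segment.
The trigger is the preceding segment, so the direction is progressive (perseverative).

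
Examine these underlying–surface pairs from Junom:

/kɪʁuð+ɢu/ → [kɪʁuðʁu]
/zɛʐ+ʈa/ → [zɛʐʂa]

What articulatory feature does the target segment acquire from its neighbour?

Underlying /ɢ/ is realised as [ʁ] next to /ð/; /ð/ itself does not change.
The change stop → fricative matches the manner of the preceding /ð/, identifying this as manner assimilation.
The same holds elsewhere in the data: /ʈ/ → [ʂ] after /ʐ/ (stop → fricative, matching a fricative) — only manner changes, and always toward the preceding segment.

manner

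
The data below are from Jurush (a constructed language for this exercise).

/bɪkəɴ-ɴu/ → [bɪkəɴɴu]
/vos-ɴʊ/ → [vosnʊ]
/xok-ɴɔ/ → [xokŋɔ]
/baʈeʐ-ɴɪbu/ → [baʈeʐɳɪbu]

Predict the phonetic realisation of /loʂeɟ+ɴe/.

The data show progressive place assimilation: /ɴ/ → [n] after /s/; /ɴ/ → [ŋ] after /k/; /ɴ/ → [ɳ] after /ʐ/. In each pair only place changes, matching the preceding consonant, while manner and voice stay constant.
Nothing changes in [bɪkəɴɴu]: there the adjacent consonants already agree in place (/ɴ/ and /ɴ/ are both uvular), so this form is consistent with the same rule.
/ɴ/ is a voiced uvular nasal. The preceding trigger /ɟ/ is palatal, so /ɴ/ must become palatal as well.
A voiced palatal nasal is [ɲ], so the surface segment is [ɲ].

[loʂeɟɲe]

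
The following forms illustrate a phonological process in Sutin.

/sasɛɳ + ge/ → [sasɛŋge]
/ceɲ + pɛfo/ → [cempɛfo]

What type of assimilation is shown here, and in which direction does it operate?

The segment that alternates is /ɳ/, which surfaces as [ŋ] when adjacent to /g/.
The change retroflex → velar matches the place of the following /g/, identifying this as place assimilation.
Manner and voice are unchanged, so the assimilation is partial, not total.
The same holds elsewhere in the data: /ɲ/ → [m] before /p/ (palatal → bilabial, matching bilabial) — only place changes, and always toward the following segment.
Since the segment that changes precedes the conditioning segment, the assimilation is regressive.

regressive place assimilation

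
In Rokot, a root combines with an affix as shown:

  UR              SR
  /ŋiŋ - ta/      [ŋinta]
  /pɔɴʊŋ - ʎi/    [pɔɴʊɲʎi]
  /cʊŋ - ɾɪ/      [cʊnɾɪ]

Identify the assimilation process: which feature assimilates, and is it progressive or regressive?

regressive place assimilation

Comparing underlying and surface forms, /ŋ/ → [n] is the alternation; the neighbouring /t/ is constant.
The change velar → alveolar matches the place of the following /t/, identifying this as place assimilation.
Manner and voice are unchanged, so the assimilation is partial, not total.
Checking the remaining alternations: /ŋ/ → [ɲ] before /ʎ/ (velar → palatal, matching palatal); /ŋ/ → [n] before /ɾ/ (velar → alveolar, matching alveolar) — only place changes, and always toward the following segment.
Since the segment that changes precedes the conditioning segment, the assimilation is regressive.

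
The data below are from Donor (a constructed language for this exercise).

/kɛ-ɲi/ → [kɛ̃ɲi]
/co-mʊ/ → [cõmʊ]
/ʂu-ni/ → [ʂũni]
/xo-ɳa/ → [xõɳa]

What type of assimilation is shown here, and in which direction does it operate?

regressive nasality assimilation (vowel nasalisation)

The vowel /ɛ/ surfaces as nasalised [ɛ̃] next to the following nasal /ɲ/ — it has acquired the [+nasal] feature of its neighbour.
Likewise in the remaining data: /o/ → [õ] before /m/; /u/ → [ũ] before /n/; /o/ → [õ] before /ɳ/ — each time a vowel is nasalised next to a following nasal.
Because the conditioning nasal is to the right of the vowel that changes, the process is regressive (anticipatory).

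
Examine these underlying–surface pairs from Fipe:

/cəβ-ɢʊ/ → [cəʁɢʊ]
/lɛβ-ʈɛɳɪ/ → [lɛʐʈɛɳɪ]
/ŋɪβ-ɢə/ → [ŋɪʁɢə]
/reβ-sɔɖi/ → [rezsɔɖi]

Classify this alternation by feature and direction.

Comparing underlying and surface forms, /β/ → [ʁ] is the alternation; the neighbouring /ɢ/ is constant.
The change bilabial → uvular matches the place of the following /ɢ/, identifying this as place assimilation.
Manner and voice are unchanged, so the assimilation is partial, not total.
The other alternating forms pattern the same way: /β/ → [ʐ] before /ʈ/ (bilabial → retroflex, matching retroflex); /β/ → [z] before /s/ (bilabial → alveolar, matching alveolar) — only place changes, and always toward the following segment.
Since the segment that changes precedes the conditioning segment, the assimilation is regressive.

regressive place assimilation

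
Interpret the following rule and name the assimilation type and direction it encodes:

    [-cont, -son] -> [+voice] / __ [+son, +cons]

The target ([-cont, -son], stops) acquires [+voice] next to a sonorant consonant ([+son, +cons]) — it takes on the voicing of its neighbour, so the feature that spreads is voicing.
Since the environment is written after the underscore, the trigger follows the target; the direction is regressive.

regressive voicing assimilation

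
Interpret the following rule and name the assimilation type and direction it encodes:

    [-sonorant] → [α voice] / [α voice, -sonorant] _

The shared variable α links the value of [voice] on the target to the same value on the neighbouring segment, so voicing is the feature that assimilates.
Since the environment is written before the underscore, the trigger precedes the target; the direction is progressive.

progressive voicing assimilation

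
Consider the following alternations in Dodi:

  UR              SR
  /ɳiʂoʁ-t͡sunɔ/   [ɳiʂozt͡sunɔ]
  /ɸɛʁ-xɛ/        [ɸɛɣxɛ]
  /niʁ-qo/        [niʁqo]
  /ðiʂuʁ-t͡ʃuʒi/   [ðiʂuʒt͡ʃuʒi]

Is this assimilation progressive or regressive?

Underlying /ʁ/ is realised as [z] next to /t͡s/; /t͡s/ itself does not change.
The change uvular → alveolar matches the place of the following /t͡s/, identifying this as place assimilation.
Checking the remaining alternations: /ʁ/ → [ɣ] before /x/ (uvular → velar, matching velar); /ʁ/ → [ʒ] before /t͡ʃ/ (uvular → postalveolar, matching postalveolar) — only place changes, and always toward the following segment.
Nothing changes in [niʁqo]: there the adjacent consonants already agree in place (/ʁ/ and /q/ are both uvular), so this form is consistent with the same rule.
Since the segment that changes precedes the conditioning segment, the assimilation is regressive.

regressive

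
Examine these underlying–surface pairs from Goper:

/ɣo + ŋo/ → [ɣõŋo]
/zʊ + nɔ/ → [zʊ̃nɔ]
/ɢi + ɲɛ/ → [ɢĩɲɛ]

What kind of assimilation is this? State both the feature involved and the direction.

regressive nasality assimilation (vowel nasalisation)

The vowel /o/ surfaces as nasalised [õ] next to the following nasal /ŋ/ — it has acquired the [+nasal] feature of its neighbour.
The other forms show the same pattern: /ʊ/ → [ʊ̃] before /n/; /i/ → [ĩ] before /ɲ/ — each time a vowel is nasalised next to a following nasal.
Because the conditioning nasal is to the right of the vowel that changes, the process is regressive (anticipatory).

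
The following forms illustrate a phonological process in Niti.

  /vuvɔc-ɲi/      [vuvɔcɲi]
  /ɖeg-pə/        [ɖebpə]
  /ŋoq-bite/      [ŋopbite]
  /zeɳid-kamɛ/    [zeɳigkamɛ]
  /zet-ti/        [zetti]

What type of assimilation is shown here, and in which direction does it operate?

regressive place assimilation

Comparing underlying and surface forms, /g/ → [b] is the alternation; the neighbouring /p/ is constant.
/g/ is velar while /p/ is bilabial; the output [b] is bilabial, matching the trigger — so the feature that spreads is place.
Manner and voice are unchanged, so the assimilation is partial, not total.
The same holds elsewhere in the data: /q/ → [p] before /b/ (uvular → bilabial, matching bilabial); /d/ → [g] before /k/ (alveolar → velar, matching velar) — only place changes, and always toward the following segment.
Nothing changes in [vuvɔcɲi], [zetti]: there the adjacent consonants already agree in place (/c/ and /ɲ/ are both palatal; /t/ and /t/ are both alveolar), so these forms are consistent with the same rule.
The trigger is the following segment, so the direction is regressive (anticipatory).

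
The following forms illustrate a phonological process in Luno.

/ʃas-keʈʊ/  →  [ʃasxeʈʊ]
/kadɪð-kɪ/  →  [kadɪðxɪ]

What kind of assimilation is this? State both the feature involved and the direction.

progressive manner assimilation

The segment that alternates is /k/, which surfaces as [x] when adjacent to /s/.
/k/ is a stop while /s/ is a fricative; the output [x] is a fricative, matching the trigger — so the feature that spreads is manner.
Place and voice are unchanged, so the assimilation is partial, not total.
The other alternating form patterns the same way: /k/ → [x] after /ð/ (stop → fricative, matching a fricative) — only manner changes, and always toward the preceding segment.
The trigger is the preceding segment, so the direction is progressive (perseverative).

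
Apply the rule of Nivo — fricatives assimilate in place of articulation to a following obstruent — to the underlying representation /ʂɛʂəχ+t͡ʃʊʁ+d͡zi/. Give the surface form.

[ʂɛʂəʃt͡ʃʊzd͡zi]

The rule targets /χ/ (voiceless uvular fricative), which sits before the trigger /t͡ʃ/ (postalveolar).
The voiceless postalveolar fricative is [ʃ], so /χ/ → [ʃ].
The same rule applies at the second boundary: /ʁ/ → [z] next to /d͡z/.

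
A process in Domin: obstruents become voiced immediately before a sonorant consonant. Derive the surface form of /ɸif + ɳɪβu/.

The rule targets /f/ (voiceless labiodental fricative), which sits before the trigger /ɳ/ (voiced).
A voiced labiodental fricative is [v], so the surface segment is [v].

[ɸivɳɪβu]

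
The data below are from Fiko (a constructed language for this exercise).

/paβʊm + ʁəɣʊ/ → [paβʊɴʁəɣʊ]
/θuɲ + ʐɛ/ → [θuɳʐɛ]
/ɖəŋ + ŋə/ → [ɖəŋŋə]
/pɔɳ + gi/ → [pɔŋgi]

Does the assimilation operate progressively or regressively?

Comparing underlying and surface forms, /m/ → [ɴ] is the alternation; the neighbouring /ʁ/ is constant.
/m/ is bilabial while /ʁ/ is uvular; the output [ɴ] is uvular, matching the trigger — so the feature that spreads is place.
The other alternating forms pattern the same way: /ɲ/ → [ɳ] before /ʐ/ (palatal → retroflex, matching retroflex); /ɳ/ → [ŋ] before /g/ (retroflex → velar, matching velar) — only place changes, and always toward the following segment.
No alternation appears in [ɖəŋŋə]: there the adjacent consonants already agree in place (/ŋ/ and /ŋ/ are both velar), so this form is consistent with the same rule.
Since the segment that changes precedes the conditioning segment, the assimilation is regressive.

regressive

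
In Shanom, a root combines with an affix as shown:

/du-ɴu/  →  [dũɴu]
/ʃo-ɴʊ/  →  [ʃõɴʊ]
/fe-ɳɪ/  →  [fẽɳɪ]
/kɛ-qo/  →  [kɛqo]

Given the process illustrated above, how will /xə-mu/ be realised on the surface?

[xə̃mu]

The data show regressive nasality assimilation (vowel nasalisation): /u/ → [ũ] before /ɴ/; /o/ → [õ] before /ɴ/; /e/ → [ẽ] before /ɳ/ — a vowel is nasalised by an immediately following nasal consonant.
No change occurs in [kɛqo] because the vowel at the boundary is adjacent to an oral consonant, not a nasal (/ɛ/ next to /q/).
/ə/ sits next to the nasal /m/ and is therefore nasalised to [ə̃].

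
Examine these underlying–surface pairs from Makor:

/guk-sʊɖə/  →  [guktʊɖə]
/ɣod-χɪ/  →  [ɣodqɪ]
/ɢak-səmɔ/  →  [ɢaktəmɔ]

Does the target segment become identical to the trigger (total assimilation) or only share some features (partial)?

Comparing underlying and surface forms, /s/ → [t] is the alternation; the neighbouring /k/ is constant.
The change fricative → stop matches the manner of the preceding /k/, identifying this as manner assimilation.
Place and voice are unchanged, so the assimilation is partial, not total.
The other alternating form patterns the same way: /χ/ → [q] after /d/ (fricative → stop, matching a stop) — only manner changes, and always toward the preceding segment.

partial assimilation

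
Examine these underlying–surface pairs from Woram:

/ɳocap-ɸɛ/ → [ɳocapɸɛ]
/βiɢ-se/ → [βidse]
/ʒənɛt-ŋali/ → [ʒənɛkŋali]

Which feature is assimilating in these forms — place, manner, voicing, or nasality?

place

The segment that alternates is /ɢ/, which surfaces as [d] when adjacent to /s/.
The change uvular → alveolar matches the place of the following /s/, identifying this as place assimilation.
The same holds elsewhere in the data: /t/ → [k] before /ŋ/ (alveolar → velar, matching velar) — only place changes, and always toward the following segment.
No alternation appears in [ɳocapɸɛ]: there the adjacent consonants already agree in place (/p/ and /ɸ/ are both bilabial), so this form is consistent with the same rule.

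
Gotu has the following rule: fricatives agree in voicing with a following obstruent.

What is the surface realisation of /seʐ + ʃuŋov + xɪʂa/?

[seʂʃuŋofxɪʂa]

The rule targets /ʐ/ (voiced retroflex fricative), which sits before the trigger /ʃ/ (voiceless).
A voiceless retroflex fricative is [ʂ], so the surface segment is [ʂ].
The same rule applies at the second boundary: /v/ → [f] next to /x/.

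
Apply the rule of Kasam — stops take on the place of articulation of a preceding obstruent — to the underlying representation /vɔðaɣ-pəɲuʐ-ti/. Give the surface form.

[vɔðaɣkəɲuʐʈi]

The rule targets /p/ (voiceless bilabial stop), which sits after the trigger /ɣ/ (velar).
Changing only its place to velar gives [k] — the voiceless velar stop.
The same rule applies at the second boundary: /t/ → [ʈ] next to /ʐ/.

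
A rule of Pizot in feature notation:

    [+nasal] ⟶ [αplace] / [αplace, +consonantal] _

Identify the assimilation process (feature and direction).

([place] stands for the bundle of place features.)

progressive place assimilation

The rule copies the place features (abbreviated [place]) from the environment onto the target, so the assimilating feature is place.
Since the environment is written before the underscore, the trigger precedes the target; the direction is progressive.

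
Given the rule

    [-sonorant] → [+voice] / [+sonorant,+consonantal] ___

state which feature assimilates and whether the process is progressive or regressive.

progressive voicing assimilation

The target ([-sonorant], obstruents) acquires [+voice] next to a sonorant consonant ([+sonorant,+consonantal]) — it takes on the voicing of its neighbour, so the feature that spreads is voicing.
The conditioning segment sits to the left of the focus bar, meaning the trigger precedes the segment that changes — progressive assimilation.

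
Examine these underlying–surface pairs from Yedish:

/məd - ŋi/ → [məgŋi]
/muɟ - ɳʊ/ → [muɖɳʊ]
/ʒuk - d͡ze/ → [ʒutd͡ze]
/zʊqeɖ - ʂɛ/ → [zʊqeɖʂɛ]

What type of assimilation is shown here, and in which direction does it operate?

Underlying /d/ is realised as [g] next to /ŋ/; /ŋ/ itself does not change.
/d/ is alveolar while /ŋ/ is velar; the output [g] is velar, matching the trigger — so the feature that spreads is place.
Manner and voice are unchanged, so the assimilation is partial, not total.
Checking the remaining alternations: /ɟ/ → [ɖ] before /ɳ/ (palatal → retroflex, matching retroflex); /k/ → [t] before /d͡z/ (velar → alveolar, matching alveolar) — only place changes, and always toward the following segment.
No alternation appears in [zʊqeɖʂɛ]: there the adjacent consonants already agree in place (/ɖ/ and /ʂ/ are both retroflex), so this form is consistent with the same rule.
The trigger is the following segment, so the direction is regressive (anticipatory).

regressive place assimilation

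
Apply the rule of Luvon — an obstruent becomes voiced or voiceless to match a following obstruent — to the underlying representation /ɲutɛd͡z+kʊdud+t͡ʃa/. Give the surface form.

The rule targets /d͡z/ (voiced alveolar affricate), which sits before the trigger /k/ (voiceless).
The voiceless alveolar affricate is [t͡s], so /d͡z/ → [t͡s].
At the second juncture, /d/ likewise becomes [t] adjacent to /t͡ʃ/.

[ɲutɛt͡skʊdutt͡ʃa]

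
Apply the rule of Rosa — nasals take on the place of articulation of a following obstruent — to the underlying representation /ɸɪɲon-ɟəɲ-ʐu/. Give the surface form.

[ɸɪɲoɲɟəɳʐu]

/n/ is a voiced alveolar nasal. The following trigger /ɟ/ is palatal, so /n/ must become palatal as well.
A voiced palatal nasal is [ɲ], so the surface segment is [ɲ].
The same rule applies at the second boundary: /ɲ/ → [ɳ] next to /ʐ/.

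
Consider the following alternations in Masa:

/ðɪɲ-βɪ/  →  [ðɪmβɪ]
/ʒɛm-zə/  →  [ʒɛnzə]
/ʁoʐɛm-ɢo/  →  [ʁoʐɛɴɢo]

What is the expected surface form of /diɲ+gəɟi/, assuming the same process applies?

The data show regressive place assimilation: /ɲ/ → [m] before /β/; /m/ → [n] before /z/; /m/ → [ɴ] before /ɢ/. In each pair only place changes, matching the following consonant, while manner and voice stay constant.
The rule targets /ɲ/ (voiced palatal nasal), which sits before the trigger /g/ (velar).
The voiced velar nasal is [ŋ], so /ɲ/ → [ŋ].

[diŋgəɟi]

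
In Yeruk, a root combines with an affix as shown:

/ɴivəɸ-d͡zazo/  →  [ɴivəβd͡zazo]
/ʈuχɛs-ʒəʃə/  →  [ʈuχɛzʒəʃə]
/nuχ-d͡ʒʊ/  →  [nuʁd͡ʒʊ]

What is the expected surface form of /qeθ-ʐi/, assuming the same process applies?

The data show regressive voicing assimilation: /ɸ/ → [β] before /d͡z/; /s/ → [z] before /ʒ/; /χ/ → [ʁ] before /d͡ʒ/. In each pair only voicing changes, matching the following consonant, while place and manner stay constant.
/θ/ is a voiceless dental fricative. The following trigger /ʐ/ is voiced, so /θ/ must become voiced as well.
The voiced dental fricative is [ð], so /θ/ → [ð].

[qeðʐi]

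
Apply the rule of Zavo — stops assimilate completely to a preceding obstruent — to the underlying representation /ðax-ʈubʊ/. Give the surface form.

/ʈ/ is the segment targeted by the rule; it sits immediately after /x/, so it assimilates completely and surfaces as [x].

[ðaxxubʊ]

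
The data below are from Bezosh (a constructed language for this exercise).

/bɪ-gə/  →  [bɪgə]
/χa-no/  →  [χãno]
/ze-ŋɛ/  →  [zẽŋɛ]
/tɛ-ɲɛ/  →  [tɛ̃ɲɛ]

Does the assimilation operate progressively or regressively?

regressive

The vowel /a/ surfaces as nasalised [ã] next to the following nasal /n/ — it has acquired the [+nasal] feature of its neighbour.
Likewise in the remaining data: /e/ → [ẽ] before /ŋ/; /ɛ/ → [ɛ̃] before /ɲ/ — each time a vowel is nasalised next to a following nasal.
No change occurs in [bɪgə] because the vowel at the boundary is adjacent to an oral consonant, not a nasal (/ɪ/ next to /g/).
Because the conditioning nasal is to the right of the vowel that changes, the process is regressive (anticipatory).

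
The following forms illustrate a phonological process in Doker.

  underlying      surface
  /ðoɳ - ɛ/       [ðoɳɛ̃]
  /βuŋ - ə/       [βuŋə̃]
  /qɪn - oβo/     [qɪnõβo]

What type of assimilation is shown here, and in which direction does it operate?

The vowel /ɛ/ surfaces as nasalised [ɛ̃] next to the preceding nasal /ɳ/ — it has acquired the [+nasal] feature of its neighbour.
Likewise in the remaining data: /ə/ → [ə̃] after /ŋ/; /o/ → [õ] after /n/ — each time a vowel is nasalised next to a preceding nasal.
Because the conditioning nasal is to the left of the vowel that changes, the process is progressive (perseverative).

progressive nasality assimilation (vowel nasalisation)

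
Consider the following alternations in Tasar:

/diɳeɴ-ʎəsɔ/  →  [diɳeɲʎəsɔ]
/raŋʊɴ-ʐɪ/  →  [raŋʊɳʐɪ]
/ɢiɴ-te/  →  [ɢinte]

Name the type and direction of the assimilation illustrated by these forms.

Underlying /ɴ/ is realised as [ɲ] next to /ʎ/; /ʎ/ itself does not change.
/ɴ/ is uvular while /ʎ/ is palatal; the output [ɲ] is palatal, matching the trigger — so the feature that spreads is place.
Manner and voice are unchanged, so the assimilation is partial, not total.
The other alternating forms pattern the same way: /ɴ/ → [ɳ] before /ʐ/ (uvular → retroflex, matching retroflex); /ɴ/ → [n] before /t/ (uvular → alveolar, matching alveolar) — only place changes, and always toward the following segment.
Since the segment that changes precedes the conditioning segment, the assimilation is regressive.

regressive place assimilation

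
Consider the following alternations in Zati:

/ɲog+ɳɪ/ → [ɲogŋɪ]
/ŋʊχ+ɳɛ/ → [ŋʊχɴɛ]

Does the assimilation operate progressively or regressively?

progressive

Underlying /ɳ/ is realised as [ŋ] next to /g/; /g/ itself does not change.
/ɳ/ is retroflex while /g/ is velar; the output [ŋ] is velar, matching the trigger — so the feature that spreads is place.
The same holds elsewhere in the data: /ɳ/ → [ɴ] after /χ/ (retroflex → uvular, matching uvular) — only place changes, and always toward the preceding segment.
Since the segment that changes follows the conditioning segment, the assimilation is progressive.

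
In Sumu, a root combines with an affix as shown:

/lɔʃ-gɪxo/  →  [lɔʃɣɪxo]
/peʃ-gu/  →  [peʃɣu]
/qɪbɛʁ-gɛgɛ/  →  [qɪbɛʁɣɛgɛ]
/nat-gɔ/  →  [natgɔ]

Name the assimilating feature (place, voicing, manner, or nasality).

Comparing underlying and surface forms, /g/ → [ɣ] is the alternation; the neighbouring /ʃ/ is constant.
The change stop → fricative matches the manner of the preceding /ʃ/, identifying this as manner assimilation.
The same holds elsewhere in the data: /g/ → [ɣ] after /ʁ/ (stop → fricative, matching a fricative) — only manner changes, and always toward the preceding segment.
Nothing changes in [natgɔ]: there the adjacent consonants already agree in manner (/g/ and /t/ are both stops), so this form is consistent with the same rule.

manner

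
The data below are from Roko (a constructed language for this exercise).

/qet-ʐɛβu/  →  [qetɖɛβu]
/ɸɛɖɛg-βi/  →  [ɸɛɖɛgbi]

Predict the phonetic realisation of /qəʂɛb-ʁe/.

[qəʂɛbɢe]

The data show progressive manner assimilation: /ʐ/ → [ɖ] after /t/; /β/ → [b] after /g/. In each pair only manner changes, matching the preceding consonant, while place and voice stay constant.
/ʁ/ is a voiced uvular fricative. The preceding trigger /b/ is a stop, so /ʁ/ must become a stop as well.
Changing only its manner to stop gives [ɢ] — the voiced uvular stop.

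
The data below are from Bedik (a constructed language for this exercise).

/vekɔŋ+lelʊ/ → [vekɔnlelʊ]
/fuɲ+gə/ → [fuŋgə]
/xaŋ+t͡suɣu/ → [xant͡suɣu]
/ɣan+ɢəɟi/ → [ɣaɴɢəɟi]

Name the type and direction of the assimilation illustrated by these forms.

regressive place assimilation

Comparing underlying and surface forms, /ŋ/ → [n] is the alternation; the neighbouring /l/ is constant.
The change velar → alveolar matches the place of the following /l/, identifying this as place assimilation.
Manner and voice are unchanged, so the assimilation is partial, not total.
The same holds elsewhere in the data: /ɲ/ → [ŋ] before /g/ (palatal → velar, matching velar); /ŋ/ → [n] before /t͡s/ (velar → alveolar, matching alveolar); /n/ → [ɴ] before /ɢ/ (alveolar → uvular, matching uvular) — only place changes, and always toward the following segment.
Since the segment that changes precedes the conditioning segment, the assimilation is regressive.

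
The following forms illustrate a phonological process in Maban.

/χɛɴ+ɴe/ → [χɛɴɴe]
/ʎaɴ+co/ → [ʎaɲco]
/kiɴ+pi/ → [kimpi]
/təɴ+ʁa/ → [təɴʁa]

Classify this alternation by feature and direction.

Underlying /ɴ/ is realised as [ɲ] next to /c/; /c/ itself does not change.
The change uvular → palatal matches the place of the following /c/, identifying this as place assimilation.
Manner and voice are unchanged, so the assimilation is partial, not total.
The same holds elsewhere in the data: /ɴ/ → [m] before /p/ (uvular → bilabial, matching bilabial) — only place changes, and always toward the following segment.
Nothing changes in [χɛɴɴe], [təɴʁa]: there the adjacent consonants already agree in place (/ɴ/ and /ɴ/ are both uvular; /ɴ/ and /ʁ/ are both uvular), so these forms are consistent with the same rule.
The trigger is the following segment, so the direction is regressive (anticipatory).

regressive place assimilation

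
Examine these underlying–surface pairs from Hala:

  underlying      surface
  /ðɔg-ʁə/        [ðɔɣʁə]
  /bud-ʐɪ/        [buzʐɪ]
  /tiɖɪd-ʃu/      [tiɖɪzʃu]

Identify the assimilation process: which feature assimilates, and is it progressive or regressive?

regressive manner assimilation

Underlying /g/ is realised as [ɣ] next to /ʁ/; /ʁ/ itself does not change.
/g/ is a stop while /ʁ/ is a fricative; the output [ɣ] is a fricative, matching the trigger — so the feature that spreads is manner.
Place and voice are unchanged, so the assimilation is partial, not total.
Checking the remaining alternations: /d/ → [z] before /ʐ/ (stop → fricative, matching a fricative); /d/ → [z] before /ʃ/ (stop → fricative, matching a fricative) — only manner changes, and always toward the following segment.
Since the segment that changes precedes the conditioning segment, the assimilation is regressive.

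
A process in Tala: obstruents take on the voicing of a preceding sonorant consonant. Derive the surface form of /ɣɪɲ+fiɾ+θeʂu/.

[ɣɪɲviɾðeʂu]

The rule targets /f/ (voiceless labiodental fricative), which sits after the trigger /ɲ/ (voiced).
A voiced labiodental fricative is [v], so the surface segment is [v].
The same rule applies at the second boundary: /θ/ → [ð] next to /ɾ/.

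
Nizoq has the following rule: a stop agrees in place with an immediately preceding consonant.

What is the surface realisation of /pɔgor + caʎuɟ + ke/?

[pɔgortaʎuɟce]

The rule targets /c/ (voiceless palatal stop), which sits after the trigger /r/ (alveolar).
Changing only its place to alveolar gives [t] — the voiceless alveolar stop.
At the second juncture, /k/ likewise becomes [c] adjacent to /ɟ/.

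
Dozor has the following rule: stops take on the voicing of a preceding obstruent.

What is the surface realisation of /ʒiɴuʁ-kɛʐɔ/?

/k/ is a voiceless velar stop. The preceding trigger /ʁ/ is voiced, so /k/ must become voiced as well.
Changing only its voicing to voiced gives [g] — the voiced velar stop.

[ʒiɴuʁgɛʐɔ]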